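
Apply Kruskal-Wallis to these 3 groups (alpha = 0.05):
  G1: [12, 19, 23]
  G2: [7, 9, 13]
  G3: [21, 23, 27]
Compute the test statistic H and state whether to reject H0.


Step 1: Combine all N = 9 observations and assign midranks.
sorted (value, group, rank): (7,G2,1), (9,G2,2), (12,G1,3), (13,G2,4), (19,G1,5), (21,G3,6), (23,G1,7.5), (23,G3,7.5), (27,G3,9)
Step 2: Sum ranks within each group.
R_1 = 15.5 (n_1 = 3)
R_2 = 7 (n_2 = 3)
R_3 = 22.5 (n_3 = 3)
Step 3: H = 12/(N(N+1)) * sum(R_i^2/n_i) - 3(N+1)
     = 12/(9*10) * (15.5^2/3 + 7^2/3 + 22.5^2/3) - 3*10
     = 0.133333 * 265.167 - 30
     = 5.355556.
Step 4: Ties present; correction factor C = 1 - 6/(9^3 - 9) = 0.991667. Corrected H = 5.355556 / 0.991667 = 5.400560.
Step 5: Under H0, H ~ chi^2(2); p-value = 0.067187.
Step 6: alpha = 0.05. fail to reject H0.

H = 5.4006, df = 2, p = 0.067187, fail to reject H0.


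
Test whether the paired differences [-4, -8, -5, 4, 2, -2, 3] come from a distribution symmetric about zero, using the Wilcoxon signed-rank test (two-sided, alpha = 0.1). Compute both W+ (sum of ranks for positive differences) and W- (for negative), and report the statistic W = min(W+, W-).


Step 1: Drop any zero differences (none here) and take |d_i|.
|d| = [4, 8, 5, 4, 2, 2, 3]
Step 2: Midrank |d_i| (ties get averaged ranks).
ranks: |4|->4.5, |8|->7, |5|->6, |4|->4.5, |2|->1.5, |2|->1.5, |3|->3
Step 3: Attach original signs; sum ranks with positive sign and with negative sign.
W+ = 4.5 + 1.5 + 3 = 9
W- = 4.5 + 7 + 6 + 1.5 = 19
(Check: W+ + W- = 28 should equal n(n+1)/2 = 28.)
Step 4: Test statistic W = min(W+, W-) = 9.
Step 5: Ties in |d|, so use the tie-corrected normal approximation.
        E[W] = n(n+1)/4 = 7*8/4 = 14.
        Tie groups: |d|=2 (t=2), |d|=4 (t=2); sum(t^3 - t) = 12.
        Var[W] = n(n+1)(2n+1)/24 - sum(t^3-t)/48 = 840/24 - 12/48 = 34.75.
        z = (W - E[W]) / sqrt(Var[W]) = (9 - 14) / 5.8949 = -0.8482.
        Two-sided p = 2*Phi(z) = 0.396333.
Step 6: alpha = 0.1. fail to reject H0.

W+ = 9, W- = 19, W = min = 9, p = 0.396333, fail to reject H0.


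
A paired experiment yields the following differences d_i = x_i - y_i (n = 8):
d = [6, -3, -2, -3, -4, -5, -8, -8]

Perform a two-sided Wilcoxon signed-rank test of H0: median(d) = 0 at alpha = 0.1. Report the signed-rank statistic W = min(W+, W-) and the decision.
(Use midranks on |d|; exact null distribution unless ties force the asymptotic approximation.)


Step 1: Drop any zero differences (none here) and take |d_i|.
|d| = [6, 3, 2, 3, 4, 5, 8, 8]
Step 2: Midrank |d_i| (ties get averaged ranks).
ranks: |6|->6, |3|->2.5, |2|->1, |3|->2.5, |4|->4, |5|->5, |8|->7.5, |8|->7.5
Step 3: Attach original signs; sum ranks with positive sign and with negative sign.
W+ = 6 = 6
W- = 2.5 + 1 + 2.5 + 4 + 5 + 7.5 + 7.5 = 30
(Check: W+ + W- = 36 should equal n(n+1)/2 = 36.)
Step 4: Test statistic W = min(W+, W-) = 6.
Step 5: Ties in |d|, so use the tie-corrected normal approximation.
        E[W] = n(n+1)/4 = 8*9/4 = 18.
        Tie groups: |d|=3 (t=2), |d|=8 (t=2); sum(t^3 - t) = 12.
        Var[W] = n(n+1)(2n+1)/24 - sum(t^3-t)/48 = 1224/24 - 12/48 = 50.75.
        z = (W - E[W]) / sqrt(Var[W]) = (6 - 18) / 7.1239 = -1.6845.
        Two-sided p = 2*Phi(z) = 0.092091.
Step 6: alpha = 0.1. reject H0.

W+ = 6, W- = 30, W = min = 6, p = 0.092091, reject H0.


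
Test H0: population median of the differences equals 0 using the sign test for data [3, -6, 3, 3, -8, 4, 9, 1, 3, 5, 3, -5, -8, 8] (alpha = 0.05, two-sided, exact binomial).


Step 1: Discard zero differences. Original n = 14; n_eff = number of nonzero differences = 14.
Nonzero differences (with sign): +3, -6, +3, +3, -8, +4, +9, +1, +3, +5, +3, -5, -8, +8
Step 2: Count signs: positive = 10, negative = 4.
Step 3: Under H0: P(positive) = 0.5, so the number of positives S ~ Bin(14, 0.5).
Step 4: Two-sided exact p-value = sum of Bin(14,0.5) probabilities at or below the observed probability = 0.179565.
Step 5: alpha = 0.05. fail to reject H0.

n_eff = 14, pos = 10, neg = 4, p = 0.179565, fail to reject H0.


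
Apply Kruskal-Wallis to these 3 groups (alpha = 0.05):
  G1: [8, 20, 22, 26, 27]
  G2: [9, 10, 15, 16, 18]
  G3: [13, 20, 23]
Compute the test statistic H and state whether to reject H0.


Step 1: Combine all N = 13 observations and assign midranks.
sorted (value, group, rank): (8,G1,1), (9,G2,2), (10,G2,3), (13,G3,4), (15,G2,5), (16,G2,6), (18,G2,7), (20,G1,8.5), (20,G3,8.5), (22,G1,10), (23,G3,11), (26,G1,12), (27,G1,13)
Step 2: Sum ranks within each group.
R_1 = 44.5 (n_1 = 5)
R_2 = 23 (n_2 = 5)
R_3 = 23.5 (n_3 = 3)
Step 3: H = 12/(N(N+1)) * sum(R_i^2/n_i) - 3(N+1)
     = 12/(13*14) * (44.5^2/5 + 23^2/5 + 23.5^2/3) - 3*14
     = 0.065934 * 685.933 - 42
     = 3.226374.
Step 4: Ties present; correction factor C = 1 - 6/(13^3 - 13) = 0.997253. Corrected H = 3.226374 / 0.997253 = 3.235262.
Step 5: Under H0, H ~ chi^2(2); p-value = 0.198368.
Step 6: alpha = 0.05. fail to reject H0.

H = 3.2353, df = 2, p = 0.198368, fail to reject H0.


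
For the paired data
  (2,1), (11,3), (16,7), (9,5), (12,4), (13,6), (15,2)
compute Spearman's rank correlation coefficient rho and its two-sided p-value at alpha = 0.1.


Step 1: Rank x and y separately (midranks; no ties here).
rank(x): 2->1, 11->3, 16->7, 9->2, 12->4, 13->5, 15->6
rank(y): 1->1, 3->3, 7->7, 5->5, 4->4, 6->6, 2->2
Step 2: d_i = R_x(i) - R_y(i); compute d_i^2.
  (1-1)^2=0, (3-3)^2=0, (7-7)^2=0, (2-5)^2=9, (4-4)^2=0, (5-6)^2=1, (6-2)^2=16
sum(d^2) = 26.
Step 3: rho = 1 - 6*26 / (7*(7^2 - 1)) = 1 - 156/336 = 0.535714.
Step 4: Under H0, t = rho * sqrt((n-2)/(1-rho^2)) = 1.4186 ~ t(5).
Step 5: Two-sided p-value from the t-distribution with 5 df = 0.215217.
Step 6: alpha = 0.1. fail to reject H0.

rho = 0.5357, p = 0.215217, fail to reject H0 at alpha = 0.1.


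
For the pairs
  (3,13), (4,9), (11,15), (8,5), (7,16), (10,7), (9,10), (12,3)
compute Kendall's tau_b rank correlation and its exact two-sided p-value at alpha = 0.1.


Step 1: Enumerate the 28 unordered pairs (i,j) with i<j and classify each by sign(x_j-x_i) * sign(y_j-y_i).
  (1,2):dx=+1,dy=-4->D; (1,3):dx=+8,dy=+2->C; (1,4):dx=+5,dy=-8->D; (1,5):dx=+4,dy=+3->C
  (1,6):dx=+7,dy=-6->D; (1,7):dx=+6,dy=-3->D; (1,8):dx=+9,dy=-10->D; (2,3):dx=+7,dy=+6->C
  (2,4):dx=+4,dy=-4->D; (2,5):dx=+3,dy=+7->C; (2,6):dx=+6,dy=-2->D; (2,7):dx=+5,dy=+1->C
  (2,8):dx=+8,dy=-6->D; (3,4):dx=-3,dy=-10->C; (3,5):dx=-4,dy=+1->D; (3,6):dx=-1,dy=-8->C
  (3,7):dx=-2,dy=-5->C; (3,8):dx=+1,dy=-12->D; (4,5):dx=-1,dy=+11->D; (4,6):dx=+2,dy=+2->C
  (4,7):dx=+1,dy=+5->C; (4,8):dx=+4,dy=-2->D; (5,6):dx=+3,dy=-9->D; (5,7):dx=+2,dy=-6->D
  (5,8):dx=+5,dy=-13->D; (6,7):dx=-1,dy=+3->D; (6,8):dx=+2,dy=-4->D; (7,8):dx=+3,dy=-7->D
Step 2: C = 10, D = 18, total pairs = 28.
Step 3: tau = (C - D)/(n(n-1)/2) = (10 - 18)/28 = -0.285714.
Step 4: Exact two-sided p-value (enumerate n! = 40320 permutations of y under H0): p = 0.398760.
Step 5: alpha = 0.1. fail to reject H0.

tau_b = -0.2857 (C=10, D=18), p = 0.398760, fail to reject H0.


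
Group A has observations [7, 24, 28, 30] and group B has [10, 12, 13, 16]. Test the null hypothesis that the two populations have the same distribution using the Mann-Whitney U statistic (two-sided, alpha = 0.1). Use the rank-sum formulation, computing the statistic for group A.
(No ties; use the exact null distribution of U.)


Step 1: Combine and sort all 8 observations; assign midranks.
sorted (value, group): (7,X), (10,Y), (12,Y), (13,Y), (16,Y), (24,X), (28,X), (30,X)
ranks: 7->1, 10->2, 12->3, 13->4, 16->5, 24->6, 28->7, 30->8
Step 2: Rank sum for X: R1 = 1 + 6 + 7 + 8 = 22.
Step 3: U_X = R1 - n1(n1+1)/2 = 22 - 4*5/2 = 22 - 10 = 12.
       U_Y = n1*n2 - U_X = 16 - 12 = 4.
Step 4: No ties, so the exact null distribution of U (based on enumerating the C(8,4) = 70 equally likely rank assignments) gives the two-sided p-value.
Step 5: p-value = 0.342857; compare to alpha = 0.1. fail to reject H0.

U_X = 12, p = 0.342857, fail to reject H0 at alpha = 0.1.


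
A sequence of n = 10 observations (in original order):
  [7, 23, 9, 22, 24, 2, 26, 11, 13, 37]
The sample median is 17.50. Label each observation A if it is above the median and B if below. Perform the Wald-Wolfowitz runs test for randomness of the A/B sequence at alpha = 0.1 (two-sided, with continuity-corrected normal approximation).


Step 1: Compute median = 17.50; label A = above, B = below.
Labels in order: BABAABABBA  (n_A = 5, n_B = 5)
Step 2: Count runs R = 8.
Step 3: Under H0 (random ordering), E[R] = 2*n_A*n_B/(n_A+n_B) + 1 = 2*5*5/10 + 1 = 6.0000.
        Var[R] = 2*n_A*n_B*(2*n_A*n_B - n_A - n_B) / ((n_A+n_B)^2 * (n_A+n_B-1)) = 2000/900 = 2.2222.
        SD[R] = 1.4907.
Step 4: Continuity-corrected z = (R - 0.5 - E[R]) / SD[R] = (8 - 0.5 - 6.0000) / 1.4907 = 1.0062.
Step 5: Two-sided p-value via normal approximation = 2*(1 - Phi(|z|)) = 0.314305.
Step 6: alpha = 0.1. fail to reject H0.

R = 8, z = 1.0062, p = 0.314305, fail to reject H0.


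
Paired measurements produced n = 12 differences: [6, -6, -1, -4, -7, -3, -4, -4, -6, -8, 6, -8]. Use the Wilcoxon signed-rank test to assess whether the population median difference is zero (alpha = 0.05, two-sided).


Step 1: Drop any zero differences (none here) and take |d_i|.
|d| = [6, 6, 1, 4, 7, 3, 4, 4, 6, 8, 6, 8]
Step 2: Midrank |d_i| (ties get averaged ranks).
ranks: |6|->7.5, |6|->7.5, |1|->1, |4|->4, |7|->10, |3|->2, |4|->4, |4|->4, |6|->7.5, |8|->11.5, |6|->7.5, |8|->11.5
Step 3: Attach original signs; sum ranks with positive sign and with negative sign.
W+ = 7.5 + 7.5 = 15
W- = 7.5 + 1 + 4 + 10 + 2 + 4 + 4 + 7.5 + 11.5 + 11.5 = 63
(Check: W+ + W- = 78 should equal n(n+1)/2 = 78.)
Step 4: Test statistic W = min(W+, W-) = 15.
Step 5: Ties in |d|, so use the tie-corrected normal approximation.
        E[W] = n(n+1)/4 = 12*13/4 = 39.
        Tie groups: |d|=4 (t=3), |d|=6 (t=4), |d|=8 (t=2); sum(t^3 - t) = 90.
        Var[W] = n(n+1)(2n+1)/24 - sum(t^3-t)/48 = 3900/24 - 90/48 = 160.625.
        z = (W - E[W]) / sqrt(Var[W]) = (15 - 39) / 12.6738 = -1.8937.
        Two-sided p = 2*Phi(z) = 0.058269.
Step 6: alpha = 0.05. fail to reject H0.

W+ = 15, W- = 63, W = min = 15, p = 0.058269, fail to reject H0.


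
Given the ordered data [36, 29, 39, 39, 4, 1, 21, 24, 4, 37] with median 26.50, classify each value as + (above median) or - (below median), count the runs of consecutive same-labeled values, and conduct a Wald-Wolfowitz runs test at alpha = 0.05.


Step 1: Compute median = 26.50; label A = above, B = below.
Labels in order: AAAABBBBBA  (n_A = 5, n_B = 5)
Step 2: Count runs R = 3.
Step 3: Under H0 (random ordering), E[R] = 2*n_A*n_B/(n_A+n_B) + 1 = 2*5*5/10 + 1 = 6.0000.
        Var[R] = 2*n_A*n_B*(2*n_A*n_B - n_A - n_B) / ((n_A+n_B)^2 * (n_A+n_B-1)) = 2000/900 = 2.2222.
        SD[R] = 1.4907.
Step 4: Continuity-corrected z = (R + 0.5 - E[R]) / SD[R] = (3 + 0.5 - 6.0000) / 1.4907 = -1.6771.
Step 5: Two-sided p-value via normal approximation = 2*(1 - Phi(|z|)) = 0.093533.
Step 6: alpha = 0.05. fail to reject H0.

R = 3, z = -1.6771, p = 0.093533, fail to reject H0.


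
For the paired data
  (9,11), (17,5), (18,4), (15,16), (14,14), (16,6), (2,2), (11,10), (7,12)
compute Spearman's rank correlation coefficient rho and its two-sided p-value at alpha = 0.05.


Step 1: Rank x and y separately (midranks; no ties here).
rank(x): 9->3, 17->8, 18->9, 15->6, 14->5, 16->7, 2->1, 11->4, 7->2
rank(y): 11->6, 5->3, 4->2, 16->9, 14->8, 6->4, 2->1, 10->5, 12->7
Step 2: d_i = R_x(i) - R_y(i); compute d_i^2.
  (3-6)^2=9, (8-3)^2=25, (9-2)^2=49, (6-9)^2=9, (5-8)^2=9, (7-4)^2=9, (1-1)^2=0, (4-5)^2=1, (2-7)^2=25
sum(d^2) = 136.
Step 3: rho = 1 - 6*136 / (9*(9^2 - 1)) = 1 - 816/720 = -0.133333.
Step 4: Under H0, t = rho * sqrt((n-2)/(1-rho^2)) = -0.3559 ~ t(7).
Step 5: Two-sided p-value from the t-distribution with 7 df = 0.732368.
Step 6: alpha = 0.05. fail to reject H0.

rho = -0.1333, p = 0.732368, fail to reject H0 at alpha = 0.05.


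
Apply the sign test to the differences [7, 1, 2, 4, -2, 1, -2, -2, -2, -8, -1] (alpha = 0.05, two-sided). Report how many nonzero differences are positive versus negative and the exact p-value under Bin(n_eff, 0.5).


Step 1: Discard zero differences. Original n = 11; n_eff = number of nonzero differences = 11.
Nonzero differences (with sign): +7, +1, +2, +4, -2, +1, -2, -2, -2, -8, -1
Step 2: Count signs: positive = 5, negative = 6.
Step 3: Under H0: P(positive) = 0.5, so the number of positives S ~ Bin(11, 0.5).
Step 4: Two-sided exact p-value = sum of Bin(11,0.5) probabilities at or below the observed probability = 1.000000.
Step 5: alpha = 0.05. fail to reject H0.

n_eff = 11, pos = 5, neg = 6, p = 1.000000, fail to reject H0.


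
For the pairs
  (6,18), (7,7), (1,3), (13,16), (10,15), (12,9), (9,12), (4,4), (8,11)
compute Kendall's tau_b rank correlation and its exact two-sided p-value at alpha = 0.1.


Step 1: Enumerate the 36 unordered pairs (i,j) with i<j and classify each by sign(x_j-x_i) * sign(y_j-y_i).
  (1,2):dx=+1,dy=-11->D; (1,3):dx=-5,dy=-15->C; (1,4):dx=+7,dy=-2->D; (1,5):dx=+4,dy=-3->D
  (1,6):dx=+6,dy=-9->D; (1,7):dx=+3,dy=-6->D; (1,8):dx=-2,dy=-14->C; (1,9):dx=+2,dy=-7->D
  (2,3):dx=-6,dy=-4->C; (2,4):dx=+6,dy=+9->C; (2,5):dx=+3,dy=+8->C; (2,6):dx=+5,dy=+2->C
  (2,7):dx=+2,dy=+5->C; (2,8):dx=-3,dy=-3->C; (2,9):dx=+1,dy=+4->C; (3,4):dx=+12,dy=+13->C
  (3,5):dx=+9,dy=+12->C; (3,6):dx=+11,dy=+6->C; (3,7):dx=+8,dy=+9->C; (3,8):dx=+3,dy=+1->C
  (3,9):dx=+7,dy=+8->C; (4,5):dx=-3,dy=-1->C; (4,6):dx=-1,dy=-7->C; (4,7):dx=-4,dy=-4->C
  (4,8):dx=-9,dy=-12->C; (4,9):dx=-5,dy=-5->C; (5,6):dx=+2,dy=-6->D; (5,7):dx=-1,dy=-3->C
  (5,8):dx=-6,dy=-11->C; (5,9):dx=-2,dy=-4->C; (6,7):dx=-3,dy=+3->D; (6,8):dx=-8,dy=-5->C
  (6,9):dx=-4,dy=+2->D; (7,8):dx=-5,dy=-8->C; (7,9):dx=-1,dy=-1->C; (8,9):dx=+4,dy=+7->C
Step 2: C = 27, D = 9, total pairs = 36.
Step 3: tau = (C - D)/(n(n-1)/2) = (27 - 9)/36 = 0.500000.
Step 4: Exact two-sided p-value (enumerate n! = 362880 permutations of y under H0): p = 0.075176.
Step 5: alpha = 0.1. reject H0.

tau_b = 0.5000 (C=27, D=9), p = 0.075176, reject H0.


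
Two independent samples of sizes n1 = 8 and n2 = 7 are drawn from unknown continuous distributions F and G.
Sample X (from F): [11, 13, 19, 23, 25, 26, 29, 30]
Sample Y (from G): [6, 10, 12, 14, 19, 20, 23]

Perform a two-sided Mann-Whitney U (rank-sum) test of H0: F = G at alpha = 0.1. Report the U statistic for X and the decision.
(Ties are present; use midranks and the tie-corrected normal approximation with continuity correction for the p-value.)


Step 1: Combine and sort all 15 observations; assign midranks.
sorted (value, group): (6,Y), (10,Y), (11,X), (12,Y), (13,X), (14,Y), (19,X), (19,Y), (20,Y), (23,X), (23,Y), (25,X), (26,X), (29,X), (30,X)
ranks: 6->1, 10->2, 11->3, 12->4, 13->5, 14->6, 19->7.5, 19->7.5, 20->9, 23->10.5, 23->10.5, 25->12, 26->13, 29->14, 30->15
Step 2: Rank sum for X: R1 = 3 + 5 + 7.5 + 10.5 + 12 + 13 + 14 + 15 = 80.
Step 3: U_X = R1 - n1(n1+1)/2 = 80 - 8*9/2 = 80 - 36 = 44.
       U_Y = n1*n2 - U_X = 56 - 44 = 12.
Step 4: Ties are present, so use the tie-corrected normal approximation (with continuity correction) for the p-value.
Step 5: p-value = 0.072337; compare to alpha = 0.1. reject H0.

U_X = 44, p = 0.072337, reject H0 at alpha = 0.1.


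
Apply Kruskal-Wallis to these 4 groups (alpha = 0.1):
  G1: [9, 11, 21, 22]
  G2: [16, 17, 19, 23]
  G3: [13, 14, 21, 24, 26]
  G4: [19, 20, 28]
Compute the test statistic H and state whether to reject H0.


Step 1: Combine all N = 16 observations and assign midranks.
sorted (value, group, rank): (9,G1,1), (11,G1,2), (13,G3,3), (14,G3,4), (16,G2,5), (17,G2,6), (19,G2,7.5), (19,G4,7.5), (20,G4,9), (21,G1,10.5), (21,G3,10.5), (22,G1,12), (23,G2,13), (24,G3,14), (26,G3,15), (28,G4,16)
Step 2: Sum ranks within each group.
R_1 = 25.5 (n_1 = 4)
R_2 = 31.5 (n_2 = 4)
R_3 = 46.5 (n_3 = 5)
R_4 = 32.5 (n_4 = 3)
Step 3: H = 12/(N(N+1)) * sum(R_i^2/n_i) - 3(N+1)
     = 12/(16*17) * (25.5^2/4 + 31.5^2/4 + 46.5^2/5 + 32.5^2/3) - 3*17
     = 0.044118 * 1195.16 - 51
     = 1.727574.
Step 4: Ties present; correction factor C = 1 - 12/(16^3 - 16) = 0.997059. Corrected H = 1.727574 / 0.997059 = 1.732670.
Step 5: Under H0, H ~ chi^2(3); p-value = 0.629695.
Step 6: alpha = 0.1. fail to reject H0.

H = 1.7327, df = 3, p = 0.629695, fail to reject H0.


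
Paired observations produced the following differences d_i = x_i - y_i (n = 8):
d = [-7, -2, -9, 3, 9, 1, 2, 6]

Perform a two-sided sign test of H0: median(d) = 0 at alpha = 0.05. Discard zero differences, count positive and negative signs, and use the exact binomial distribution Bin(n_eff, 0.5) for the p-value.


Step 1: Discard zero differences. Original n = 8; n_eff = number of nonzero differences = 8.
Nonzero differences (with sign): -7, -2, -9, +3, +9, +1, +2, +6
Step 2: Count signs: positive = 5, negative = 3.
Step 3: Under H0: P(positive) = 0.5, so the number of positives S ~ Bin(8, 0.5).
Step 4: Two-sided exact p-value = sum of Bin(8,0.5) probabilities at or below the observed probability = 0.726562.
Step 5: alpha = 0.05. fail to reject H0.

n_eff = 8, pos = 5, neg = 3, p = 0.726562, fail to reject H0.


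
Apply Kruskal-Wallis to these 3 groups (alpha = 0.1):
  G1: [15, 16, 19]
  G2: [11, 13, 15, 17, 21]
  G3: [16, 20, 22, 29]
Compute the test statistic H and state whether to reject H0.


Step 1: Combine all N = 12 observations and assign midranks.
sorted (value, group, rank): (11,G2,1), (13,G2,2), (15,G1,3.5), (15,G2,3.5), (16,G1,5.5), (16,G3,5.5), (17,G2,7), (19,G1,8), (20,G3,9), (21,G2,10), (22,G3,11), (29,G3,12)
Step 2: Sum ranks within each group.
R_1 = 17 (n_1 = 3)
R_2 = 23.5 (n_2 = 5)
R_3 = 37.5 (n_3 = 4)
Step 3: H = 12/(N(N+1)) * sum(R_i^2/n_i) - 3(N+1)
     = 12/(12*13) * (17^2/3 + 23.5^2/5 + 37.5^2/4) - 3*13
     = 0.076923 * 558.346 - 39
     = 3.949679.
Step 4: Ties present; correction factor C = 1 - 12/(12^3 - 12) = 0.993007. Corrected H = 3.949679 / 0.993007 = 3.977494.
Step 5: Under H0, H ~ chi^2(2); p-value = 0.136867.
Step 6: alpha = 0.1. fail to reject H0.

H = 3.9775, df = 2, p = 0.136867, fail to reject H0.


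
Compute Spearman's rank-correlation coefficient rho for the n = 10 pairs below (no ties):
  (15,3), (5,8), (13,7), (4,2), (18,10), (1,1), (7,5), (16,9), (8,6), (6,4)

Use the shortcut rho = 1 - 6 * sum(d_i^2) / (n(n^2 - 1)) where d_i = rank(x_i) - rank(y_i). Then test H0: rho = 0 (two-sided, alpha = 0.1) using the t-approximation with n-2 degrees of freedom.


Step 1: Rank x and y separately (midranks; no ties here).
rank(x): 15->8, 5->3, 13->7, 4->2, 18->10, 1->1, 7->5, 16->9, 8->6, 6->4
rank(y): 3->3, 8->8, 7->7, 2->2, 10->10, 1->1, 5->5, 9->9, 6->6, 4->4
Step 2: d_i = R_x(i) - R_y(i); compute d_i^2.
  (8-3)^2=25, (3-8)^2=25, (7-7)^2=0, (2-2)^2=0, (10-10)^2=0, (1-1)^2=0, (5-5)^2=0, (9-9)^2=0, (6-6)^2=0, (4-4)^2=0
sum(d^2) = 50.
Step 3: rho = 1 - 6*50 / (10*(10^2 - 1)) = 1 - 300/990 = 0.696970.
Step 4: Under H0, t = rho * sqrt((n-2)/(1-rho^2)) = 2.7490 ~ t(8).
Step 5: Two-sided p-value from the t-distribution with 8 df = 0.025097.
Step 6: alpha = 0.1. reject H0.

rho = 0.6970, p = 0.025097, reject H0 at alpha = 0.1.


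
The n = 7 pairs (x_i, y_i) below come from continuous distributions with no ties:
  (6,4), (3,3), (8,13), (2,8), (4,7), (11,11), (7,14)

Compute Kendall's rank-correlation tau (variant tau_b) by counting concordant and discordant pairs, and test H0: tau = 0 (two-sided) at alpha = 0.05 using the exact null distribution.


Step 1: Enumerate the 21 unordered pairs (i,j) with i<j and classify each by sign(x_j-x_i) * sign(y_j-y_i).
  (1,2):dx=-3,dy=-1->C; (1,3):dx=+2,dy=+9->C; (1,4):dx=-4,dy=+4->D; (1,5):dx=-2,dy=+3->D
  (1,6):dx=+5,dy=+7->C; (1,7):dx=+1,dy=+10->C; (2,3):dx=+5,dy=+10->C; (2,4):dx=-1,dy=+5->D
  (2,5):dx=+1,dy=+4->C; (2,6):dx=+8,dy=+8->C; (2,7):dx=+4,dy=+11->C; (3,4):dx=-6,dy=-5->C
  (3,5):dx=-4,dy=-6->C; (3,6):dx=+3,dy=-2->D; (3,7):dx=-1,dy=+1->D; (4,5):dx=+2,dy=-1->D
  (4,6):dx=+9,dy=+3->C; (4,7):dx=+5,dy=+6->C; (5,6):dx=+7,dy=+4->C; (5,7):dx=+3,dy=+7->C
  (6,7):dx=-4,dy=+3->D
Step 2: C = 14, D = 7, total pairs = 21.
Step 3: tau = (C - D)/(n(n-1)/2) = (14 - 7)/21 = 0.333333.
Step 4: Exact two-sided p-value (enumerate n! = 5040 permutations of y under H0): p = 0.381349.
Step 5: alpha = 0.05. fail to reject H0.

tau_b = 0.3333 (C=14, D=7), p = 0.381349, fail to reject H0.


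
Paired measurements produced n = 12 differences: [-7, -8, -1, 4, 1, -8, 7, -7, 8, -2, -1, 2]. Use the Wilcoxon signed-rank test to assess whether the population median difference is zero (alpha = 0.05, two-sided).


Step 1: Drop any zero differences (none here) and take |d_i|.
|d| = [7, 8, 1, 4, 1, 8, 7, 7, 8, 2, 1, 2]
Step 2: Midrank |d_i| (ties get averaged ranks).
ranks: |7|->8, |8|->11, |1|->2, |4|->6, |1|->2, |8|->11, |7|->8, |7|->8, |8|->11, |2|->4.5, |1|->2, |2|->4.5
Step 3: Attach original signs; sum ranks with positive sign and with negative sign.
W+ = 6 + 2 + 8 + 11 + 4.5 = 31.5
W- = 8 + 11 + 2 + 11 + 8 + 4.5 + 2 = 46.5
(Check: W+ + W- = 78 should equal n(n+1)/2 = 78.)
Step 4: Test statistic W = min(W+, W-) = 31.5.
Step 5: Ties in |d|, so use the tie-corrected normal approximation.
        E[W] = n(n+1)/4 = 12*13/4 = 39.
        Tie groups: |d|=1 (t=3), |d|=2 (t=2), |d|=7 (t=3), |d|=8 (t=3); sum(t^3 - t) = 78.
        Var[W] = n(n+1)(2n+1)/24 - sum(t^3-t)/48 = 3900/24 - 78/48 = 160.875.
        z = (W - E[W]) / sqrt(Var[W]) = (31.5 - 39) / 12.6837 = -0.5913.
        Two-sided p = 2*Phi(z) = 0.554311.
Step 6: alpha = 0.05. fail to reject H0.

W+ = 31.5, W- = 46.5, W = min = 31.5, p = 0.554311, fail to reject H0.


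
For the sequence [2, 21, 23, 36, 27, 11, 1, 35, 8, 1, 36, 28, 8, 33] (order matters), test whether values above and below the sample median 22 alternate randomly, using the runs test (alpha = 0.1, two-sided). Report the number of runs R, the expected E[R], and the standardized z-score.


Step 1: Compute median = 22; label A = above, B = below.
Labels in order: BBAAABBABBAABA  (n_A = 7, n_B = 7)
Step 2: Count runs R = 8.
Step 3: Under H0 (random ordering), E[R] = 2*n_A*n_B/(n_A+n_B) + 1 = 2*7*7/14 + 1 = 8.0000.
        Var[R] = 2*n_A*n_B*(2*n_A*n_B - n_A - n_B) / ((n_A+n_B)^2 * (n_A+n_B-1)) = 8232/2548 = 3.2308.
        SD[R] = 1.7974.
Step 4: R = E[R], so z = 0 with no continuity correction.
Step 5: Two-sided p-value via normal approximation = 2*(1 - Phi(|z|)) = 1.000000.
Step 6: alpha = 0.1. fail to reject H0.

R = 8, z = 0.0000, p = 1.000000, fail to reject H0.


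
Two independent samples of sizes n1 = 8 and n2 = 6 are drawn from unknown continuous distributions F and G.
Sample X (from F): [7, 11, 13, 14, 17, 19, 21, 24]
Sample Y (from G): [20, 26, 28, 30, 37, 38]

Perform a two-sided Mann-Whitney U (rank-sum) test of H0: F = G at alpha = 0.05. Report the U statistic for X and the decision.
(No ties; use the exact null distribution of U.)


Step 1: Combine and sort all 14 observations; assign midranks.
sorted (value, group): (7,X), (11,X), (13,X), (14,X), (17,X), (19,X), (20,Y), (21,X), (24,X), (26,Y), (28,Y), (30,Y), (37,Y), (38,Y)
ranks: 7->1, 11->2, 13->3, 14->4, 17->5, 19->6, 20->7, 21->8, 24->9, 26->10, 28->11, 30->12, 37->13, 38->14
Step 2: Rank sum for X: R1 = 1 + 2 + 3 + 4 + 5 + 6 + 8 + 9 = 38.
Step 3: U_X = R1 - n1(n1+1)/2 = 38 - 8*9/2 = 38 - 36 = 2.
       U_Y = n1*n2 - U_X = 48 - 2 = 46.
Step 4: No ties, so the exact null distribution of U (based on enumerating the C(14,8) = 3003 equally likely rank assignments) gives the two-sided p-value.
Step 5: p-value = 0.002664; compare to alpha = 0.05. reject H0.

U_X = 2, p = 0.002664, reject H0 at alpha = 0.05.


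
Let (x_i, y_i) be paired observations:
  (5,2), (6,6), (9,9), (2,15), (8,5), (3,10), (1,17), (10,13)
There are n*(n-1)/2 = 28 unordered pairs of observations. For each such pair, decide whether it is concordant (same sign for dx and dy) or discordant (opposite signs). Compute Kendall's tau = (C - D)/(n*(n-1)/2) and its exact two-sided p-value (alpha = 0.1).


Step 1: Enumerate the 28 unordered pairs (i,j) with i<j and classify each by sign(x_j-x_i) * sign(y_j-y_i).
  (1,2):dx=+1,dy=+4->C; (1,3):dx=+4,dy=+7->C; (1,4):dx=-3,dy=+13->D; (1,5):dx=+3,dy=+3->C
  (1,6):dx=-2,dy=+8->D; (1,7):dx=-4,dy=+15->D; (1,8):dx=+5,dy=+11->C; (2,3):dx=+3,dy=+3->C
  (2,4):dx=-4,dy=+9->D; (2,5):dx=+2,dy=-1->D; (2,6):dx=-3,dy=+4->D; (2,7):dx=-5,dy=+11->D
  (2,8):dx=+4,dy=+7->C; (3,4):dx=-7,dy=+6->D; (3,5):dx=-1,dy=-4->C; (3,6):dx=-6,dy=+1->D
  (3,7):dx=-8,dy=+8->D; (3,8):dx=+1,dy=+4->C; (4,5):dx=+6,dy=-10->D; (4,6):dx=+1,dy=-5->D
  (4,7):dx=-1,dy=+2->D; (4,8):dx=+8,dy=-2->D; (5,6):dx=-5,dy=+5->D; (5,7):dx=-7,dy=+12->D
  (5,8):dx=+2,dy=+8->C; (6,7):dx=-2,dy=+7->D; (6,8):dx=+7,dy=+3->C; (7,8):dx=+9,dy=-4->D
Step 2: C = 10, D = 18, total pairs = 28.
Step 3: tau = (C - D)/(n(n-1)/2) = (10 - 18)/28 = -0.285714.
Step 4: Exact two-sided p-value (enumerate n! = 40320 permutations of y under H0): p = 0.398760.
Step 5: alpha = 0.1. fail to reject H0.

tau_b = -0.2857 (C=10, D=18), p = 0.398760, fail to reject H0.


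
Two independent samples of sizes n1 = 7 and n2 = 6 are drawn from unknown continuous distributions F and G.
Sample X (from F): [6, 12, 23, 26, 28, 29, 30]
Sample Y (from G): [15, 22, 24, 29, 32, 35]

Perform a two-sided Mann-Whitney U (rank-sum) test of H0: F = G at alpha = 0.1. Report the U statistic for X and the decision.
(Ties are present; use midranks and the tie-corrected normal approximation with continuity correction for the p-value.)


Step 1: Combine and sort all 13 observations; assign midranks.
sorted (value, group): (6,X), (12,X), (15,Y), (22,Y), (23,X), (24,Y), (26,X), (28,X), (29,X), (29,Y), (30,X), (32,Y), (35,Y)
ranks: 6->1, 12->2, 15->3, 22->4, 23->5, 24->6, 26->7, 28->8, 29->9.5, 29->9.5, 30->11, 32->12, 35->13
Step 2: Rank sum for X: R1 = 1 + 2 + 5 + 7 + 8 + 9.5 + 11 = 43.5.
Step 3: U_X = R1 - n1(n1+1)/2 = 43.5 - 7*8/2 = 43.5 - 28 = 15.5.
       U_Y = n1*n2 - U_X = 42 - 15.5 = 26.5.
Step 4: Ties are present, so use the tie-corrected normal approximation (with continuity correction) for the p-value.
Step 5: p-value = 0.474443; compare to alpha = 0.1. fail to reject H0.

U_X = 15.5, p = 0.474443, fail to reject H0 at alpha = 0.1.


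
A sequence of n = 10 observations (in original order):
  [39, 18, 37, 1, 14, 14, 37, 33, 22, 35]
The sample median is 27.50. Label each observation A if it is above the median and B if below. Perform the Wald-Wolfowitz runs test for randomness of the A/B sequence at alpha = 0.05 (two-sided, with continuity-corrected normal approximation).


Step 1: Compute median = 27.50; label A = above, B = below.
Labels in order: ABABBBAABA  (n_A = 5, n_B = 5)
Step 2: Count runs R = 7.
Step 3: Under H0 (random ordering), E[R] = 2*n_A*n_B/(n_A+n_B) + 1 = 2*5*5/10 + 1 = 6.0000.
        Var[R] = 2*n_A*n_B*(2*n_A*n_B - n_A - n_B) / ((n_A+n_B)^2 * (n_A+n_B-1)) = 2000/900 = 2.2222.
        SD[R] = 1.4907.
Step 4: Continuity-corrected z = (R - 0.5 - E[R]) / SD[R] = (7 - 0.5 - 6.0000) / 1.4907 = 0.3354.
Step 5: Two-sided p-value via normal approximation = 2*(1 - Phi(|z|)) = 0.737316.
Step 6: alpha = 0.05. fail to reject H0.

R = 7, z = 0.3354, p = 0.737316, fail to reject H0.


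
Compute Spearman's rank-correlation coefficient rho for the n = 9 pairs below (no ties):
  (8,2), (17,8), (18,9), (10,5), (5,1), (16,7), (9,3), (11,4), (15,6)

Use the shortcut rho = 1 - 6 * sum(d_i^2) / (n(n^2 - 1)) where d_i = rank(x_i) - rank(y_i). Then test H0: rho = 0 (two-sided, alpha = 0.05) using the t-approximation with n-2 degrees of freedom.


Step 1: Rank x and y separately (midranks; no ties here).
rank(x): 8->2, 17->8, 18->9, 10->4, 5->1, 16->7, 9->3, 11->5, 15->6
rank(y): 2->2, 8->8, 9->9, 5->5, 1->1, 7->7, 3->3, 4->4, 6->6
Step 2: d_i = R_x(i) - R_y(i); compute d_i^2.
  (2-2)^2=0, (8-8)^2=0, (9-9)^2=0, (4-5)^2=1, (1-1)^2=0, (7-7)^2=0, (3-3)^2=0, (5-4)^2=1, (6-6)^2=0
sum(d^2) = 2.
Step 3: rho = 1 - 6*2 / (9*(9^2 - 1)) = 1 - 12/720 = 0.983333.
Step 4: Under H0, t = rho * sqrt((n-2)/(1-rho^2)) = 14.3096 ~ t(7).
Step 5: Two-sided p-value from the t-distribution with 7 df = 0.000002.
Step 6: alpha = 0.05. reject H0.

rho = 0.9833, p = 0.000002, reject H0 at alpha = 0.05.


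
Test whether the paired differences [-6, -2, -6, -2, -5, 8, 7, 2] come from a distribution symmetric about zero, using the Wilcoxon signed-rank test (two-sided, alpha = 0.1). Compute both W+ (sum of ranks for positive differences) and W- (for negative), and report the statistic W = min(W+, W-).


Step 1: Drop any zero differences (none here) and take |d_i|.
|d| = [6, 2, 6, 2, 5, 8, 7, 2]
Step 2: Midrank |d_i| (ties get averaged ranks).
ranks: |6|->5.5, |2|->2, |6|->5.5, |2|->2, |5|->4, |8|->8, |7|->7, |2|->2
Step 3: Attach original signs; sum ranks with positive sign and with negative sign.
W+ = 8 + 7 + 2 = 17
W- = 5.5 + 2 + 5.5 + 2 + 4 = 19
(Check: W+ + W- = 36 should equal n(n+1)/2 = 36.)
Step 4: Test statistic W = min(W+, W-) = 17.
Step 5: Ties in |d|, so use the tie-corrected normal approximation.
        E[W] = n(n+1)/4 = 8*9/4 = 18.
        Tie groups: |d|=2 (t=3), |d|=6 (t=2); sum(t^3 - t) = 30.
        Var[W] = n(n+1)(2n+1)/24 - sum(t^3-t)/48 = 1224/24 - 30/48 = 50.375.
        z = (W - E[W]) / sqrt(Var[W]) = (17 - 18) / 7.0975 = -0.1409.
        Two-sided p = 2*Phi(z) = 0.887954.
Step 6: alpha = 0.1. fail to reject H0.

W+ = 17, W- = 19, W = min = 17, p = 0.887954, fail to reject H0.


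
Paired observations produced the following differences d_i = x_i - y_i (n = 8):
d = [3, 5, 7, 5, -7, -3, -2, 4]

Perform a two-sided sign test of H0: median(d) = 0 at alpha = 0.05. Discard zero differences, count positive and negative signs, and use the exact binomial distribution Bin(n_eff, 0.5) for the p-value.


Step 1: Discard zero differences. Original n = 8; n_eff = number of nonzero differences = 8.
Nonzero differences (with sign): +3, +5, +7, +5, -7, -3, -2, +4
Step 2: Count signs: positive = 5, negative = 3.
Step 3: Under H0: P(positive) = 0.5, so the number of positives S ~ Bin(8, 0.5).
Step 4: Two-sided exact p-value = sum of Bin(8,0.5) probabilities at or below the observed probability = 0.726562.
Step 5: alpha = 0.05. fail to reject H0.

n_eff = 8, pos = 5, neg = 3, p = 0.726562, fail to reject H0.


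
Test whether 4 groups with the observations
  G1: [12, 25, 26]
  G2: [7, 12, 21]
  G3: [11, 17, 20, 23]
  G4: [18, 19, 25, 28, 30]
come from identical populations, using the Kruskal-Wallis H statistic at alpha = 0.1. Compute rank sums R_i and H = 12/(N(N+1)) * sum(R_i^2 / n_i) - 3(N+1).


Step 1: Combine all N = 15 observations and assign midranks.
sorted (value, group, rank): (7,G2,1), (11,G3,2), (12,G1,3.5), (12,G2,3.5), (17,G3,5), (18,G4,6), (19,G4,7), (20,G3,8), (21,G2,9), (23,G3,10), (25,G1,11.5), (25,G4,11.5), (26,G1,13), (28,G4,14), (30,G4,15)
Step 2: Sum ranks within each group.
R_1 = 28 (n_1 = 3)
R_2 = 13.5 (n_2 = 3)
R_3 = 25 (n_3 = 4)
R_4 = 53.5 (n_4 = 5)
Step 3: H = 12/(N(N+1)) * sum(R_i^2/n_i) - 3(N+1)
     = 12/(15*16) * (28^2/3 + 13.5^2/3 + 25^2/4 + 53.5^2/5) - 3*16
     = 0.050000 * 1050.78 - 48
     = 4.539167.
Step 4: Ties present; correction factor C = 1 - 12/(15^3 - 15) = 0.996429. Corrected H = 4.539167 / 0.996429 = 4.555436.
Step 5: Under H0, H ~ chi^2(3); p-value = 0.207398.
Step 6: alpha = 0.1. fail to reject H0.

H = 4.5554, df = 3, p = 0.207398, fail to reject H0.


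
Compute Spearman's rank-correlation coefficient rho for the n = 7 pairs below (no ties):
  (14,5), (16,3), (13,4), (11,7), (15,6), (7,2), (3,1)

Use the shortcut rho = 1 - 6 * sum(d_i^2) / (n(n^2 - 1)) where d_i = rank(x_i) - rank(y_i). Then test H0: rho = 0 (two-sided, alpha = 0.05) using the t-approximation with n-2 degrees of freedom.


Step 1: Rank x and y separately (midranks; no ties here).
rank(x): 14->5, 16->7, 13->4, 11->3, 15->6, 7->2, 3->1
rank(y): 5->5, 3->3, 4->4, 7->7, 6->6, 2->2, 1->1
Step 2: d_i = R_x(i) - R_y(i); compute d_i^2.
  (5-5)^2=0, (7-3)^2=16, (4-4)^2=0, (3-7)^2=16, (6-6)^2=0, (2-2)^2=0, (1-1)^2=0
sum(d^2) = 32.
Step 3: rho = 1 - 6*32 / (7*(7^2 - 1)) = 1 - 192/336 = 0.428571.
Step 4: Under H0, t = rho * sqrt((n-2)/(1-rho^2)) = 1.0607 ~ t(5).
Step 5: Two-sided p-value from the t-distribution with 5 df = 0.337368.
Step 6: alpha = 0.05. fail to reject H0.

rho = 0.4286, p = 0.337368, fail to reject H0 at alpha = 0.05.


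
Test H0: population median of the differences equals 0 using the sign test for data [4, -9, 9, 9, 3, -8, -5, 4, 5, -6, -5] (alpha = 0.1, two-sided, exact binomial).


Step 1: Discard zero differences. Original n = 11; n_eff = number of nonzero differences = 11.
Nonzero differences (with sign): +4, -9, +9, +9, +3, -8, -5, +4, +5, -6, -5
Step 2: Count signs: positive = 6, negative = 5.
Step 3: Under H0: P(positive) = 0.5, so the number of positives S ~ Bin(11, 0.5).
Step 4: Two-sided exact p-value = sum of Bin(11,0.5) probabilities at or below the observed probability = 1.000000.
Step 5: alpha = 0.1. fail to reject H0.

n_eff = 11, pos = 6, neg = 5, p = 1.000000, fail to reject H0.


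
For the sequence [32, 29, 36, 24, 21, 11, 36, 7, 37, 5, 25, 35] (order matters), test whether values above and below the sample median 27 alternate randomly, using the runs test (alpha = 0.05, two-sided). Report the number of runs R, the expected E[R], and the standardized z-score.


Step 1: Compute median = 27; label A = above, B = below.
Labels in order: AAABBBABABBA  (n_A = 6, n_B = 6)
Step 2: Count runs R = 7.
Step 3: Under H0 (random ordering), E[R] = 2*n_A*n_B/(n_A+n_B) + 1 = 2*6*6/12 + 1 = 7.0000.
        Var[R] = 2*n_A*n_B*(2*n_A*n_B - n_A - n_B) / ((n_A+n_B)^2 * (n_A+n_B-1)) = 4320/1584 = 2.7273.
        SD[R] = 1.6514.
Step 4: R = E[R], so z = 0 with no continuity correction.
Step 5: Two-sided p-value via normal approximation = 2*(1 - Phi(|z|)) = 1.000000.
Step 6: alpha = 0.05. fail to reject H0.

R = 7, z = 0.0000, p = 1.000000, fail to reject H0.


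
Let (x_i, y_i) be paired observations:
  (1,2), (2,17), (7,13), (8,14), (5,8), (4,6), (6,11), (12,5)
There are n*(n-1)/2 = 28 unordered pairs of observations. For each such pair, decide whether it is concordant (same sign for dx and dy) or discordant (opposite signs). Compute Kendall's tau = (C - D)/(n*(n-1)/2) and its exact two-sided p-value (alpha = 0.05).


Step 1: Enumerate the 28 unordered pairs (i,j) with i<j and classify each by sign(x_j-x_i) * sign(y_j-y_i).
  (1,2):dx=+1,dy=+15->C; (1,3):dx=+6,dy=+11->C; (1,4):dx=+7,dy=+12->C; (1,5):dx=+4,dy=+6->C
  (1,6):dx=+3,dy=+4->C; (1,7):dx=+5,dy=+9->C; (1,8):dx=+11,dy=+3->C; (2,3):dx=+5,dy=-4->D
  (2,4):dx=+6,dy=-3->D; (2,5):dx=+3,dy=-9->D; (2,6):dx=+2,dy=-11->D; (2,7):dx=+4,dy=-6->D
  (2,8):dx=+10,dy=-12->D; (3,4):dx=+1,dy=+1->C; (3,5):dx=-2,dy=-5->C; (3,6):dx=-3,dy=-7->C
  (3,7):dx=-1,dy=-2->C; (3,8):dx=+5,dy=-8->D; (4,5):dx=-3,dy=-6->C; (4,6):dx=-4,dy=-8->C
  (4,7):dx=-2,dy=-3->C; (4,8):dx=+4,dy=-9->D; (5,6):dx=-1,dy=-2->C; (5,7):dx=+1,dy=+3->C
  (5,8):dx=+7,dy=-3->D; (6,7):dx=+2,dy=+5->C; (6,8):dx=+8,dy=-1->D; (7,8):dx=+6,dy=-6->D
Step 2: C = 17, D = 11, total pairs = 28.
Step 3: tau = (C - D)/(n(n-1)/2) = (17 - 11)/28 = 0.214286.
Step 4: Exact two-sided p-value (enumerate n! = 40320 permutations of y under H0): p = 0.548413.
Step 5: alpha = 0.05. fail to reject H0.

tau_b = 0.2143 (C=17, D=11), p = 0.548413, fail to reject H0.


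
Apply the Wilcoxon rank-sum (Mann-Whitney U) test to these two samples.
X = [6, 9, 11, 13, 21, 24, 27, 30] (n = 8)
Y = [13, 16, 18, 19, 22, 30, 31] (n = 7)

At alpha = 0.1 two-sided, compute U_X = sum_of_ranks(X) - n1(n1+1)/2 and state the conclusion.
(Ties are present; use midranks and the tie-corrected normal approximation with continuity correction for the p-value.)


Step 1: Combine and sort all 15 observations; assign midranks.
sorted (value, group): (6,X), (9,X), (11,X), (13,X), (13,Y), (16,Y), (18,Y), (19,Y), (21,X), (22,Y), (24,X), (27,X), (30,X), (30,Y), (31,Y)
ranks: 6->1, 9->2, 11->3, 13->4.5, 13->4.5, 16->6, 18->7, 19->8, 21->9, 22->10, 24->11, 27->12, 30->13.5, 30->13.5, 31->15
Step 2: Rank sum for X: R1 = 1 + 2 + 3 + 4.5 + 9 + 11 + 12 + 13.5 = 56.
Step 3: U_X = R1 - n1(n1+1)/2 = 56 - 8*9/2 = 56 - 36 = 20.
       U_Y = n1*n2 - U_X = 56 - 20 = 36.
Step 4: Ties are present, so use the tie-corrected normal approximation (with continuity correction) for the p-value.
Step 5: p-value = 0.384568; compare to alpha = 0.1. fail to reject H0.

U_X = 20, p = 0.384568, fail to reject H0 at alpha = 0.1.


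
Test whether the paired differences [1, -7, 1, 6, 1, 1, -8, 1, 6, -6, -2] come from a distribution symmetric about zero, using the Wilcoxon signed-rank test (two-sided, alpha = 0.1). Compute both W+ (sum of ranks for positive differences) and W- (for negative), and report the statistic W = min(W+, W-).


Step 1: Drop any zero differences (none here) and take |d_i|.
|d| = [1, 7, 1, 6, 1, 1, 8, 1, 6, 6, 2]
Step 2: Midrank |d_i| (ties get averaged ranks).
ranks: |1|->3, |7|->10, |1|->3, |6|->8, |1|->3, |1|->3, |8|->11, |1|->3, |6|->8, |6|->8, |2|->6
Step 3: Attach original signs; sum ranks with positive sign and with negative sign.
W+ = 3 + 3 + 8 + 3 + 3 + 3 + 8 = 31
W- = 10 + 11 + 8 + 6 = 35
(Check: W+ + W- = 66 should equal n(n+1)/2 = 66.)
Step 4: Test statistic W = min(W+, W-) = 31.
Step 5: Ties in |d|, so use the tie-corrected normal approximation.
        E[W] = n(n+1)/4 = 11*12/4 = 33.
        Tie groups: |d|=1 (t=5), |d|=6 (t=3); sum(t^3 - t) = 144.
        Var[W] = n(n+1)(2n+1)/24 - sum(t^3-t)/48 = 3036/24 - 144/48 = 123.5.
        z = (W - E[W]) / sqrt(Var[W]) = (31 - 33) / 11.1131 = -0.1800.
        Two-sided p = 2*Phi(z) = 0.857177.
Step 6: alpha = 0.1. fail to reject H0.

W+ = 31, W- = 35, W = min = 31, p = 0.857177, fail to reject H0.


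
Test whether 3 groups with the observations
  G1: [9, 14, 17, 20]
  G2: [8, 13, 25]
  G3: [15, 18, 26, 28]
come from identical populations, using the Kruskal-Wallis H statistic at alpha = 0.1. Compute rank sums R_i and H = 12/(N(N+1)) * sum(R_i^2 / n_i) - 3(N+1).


Step 1: Combine all N = 11 observations and assign midranks.
sorted (value, group, rank): (8,G2,1), (9,G1,2), (13,G2,3), (14,G1,4), (15,G3,5), (17,G1,6), (18,G3,7), (20,G1,8), (25,G2,9), (26,G3,10), (28,G3,11)
Step 2: Sum ranks within each group.
R_1 = 20 (n_1 = 4)
R_2 = 13 (n_2 = 3)
R_3 = 33 (n_3 = 4)
Step 3: H = 12/(N(N+1)) * sum(R_i^2/n_i) - 3(N+1)
     = 12/(11*12) * (20^2/4 + 13^2/3 + 33^2/4) - 3*12
     = 0.090909 * 428.583 - 36
     = 2.962121.
Step 4: No ties, so H is used without correction.
Step 5: Under H0, H ~ chi^2(2); p-value = 0.227396.
Step 6: alpha = 0.1. fail to reject H0.

H = 2.9621, df = 2, p = 0.227396, fail to reject H0.


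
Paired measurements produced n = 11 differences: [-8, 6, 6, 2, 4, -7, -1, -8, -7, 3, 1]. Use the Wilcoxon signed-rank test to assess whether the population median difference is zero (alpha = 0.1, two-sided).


Step 1: Drop any zero differences (none here) and take |d_i|.
|d| = [8, 6, 6, 2, 4, 7, 1, 8, 7, 3, 1]
Step 2: Midrank |d_i| (ties get averaged ranks).
ranks: |8|->10.5, |6|->6.5, |6|->6.5, |2|->3, |4|->5, |7|->8.5, |1|->1.5, |8|->10.5, |7|->8.5, |3|->4, |1|->1.5
Step 3: Attach original signs; sum ranks with positive sign and with negative sign.
W+ = 6.5 + 6.5 + 3 + 5 + 4 + 1.5 = 26.5
W- = 10.5 + 8.5 + 1.5 + 10.5 + 8.5 = 39.5
(Check: W+ + W- = 66 should equal n(n+1)/2 = 66.)
Step 4: Test statistic W = min(W+, W-) = 26.5.
Step 5: Ties in |d|, so use the tie-corrected normal approximation.
        E[W] = n(n+1)/4 = 11*12/4 = 33.
        Tie groups: |d|=1 (t=2), |d|=6 (t=2), |d|=7 (t=2), |d|=8 (t=2); sum(t^3 - t) = 24.
        Var[W] = n(n+1)(2n+1)/24 - sum(t^3-t)/48 = 3036/24 - 24/48 = 126.
        z = (W - E[W]) / sqrt(Var[W]) = (26.5 - 33) / 11.2250 = -0.5791.
        Two-sided p = 2*Phi(z) = 0.562545.
Step 6: alpha = 0.1. fail to reject H0.

W+ = 26.5, W- = 39.5, W = min = 26.5, p = 0.562545, fail to reject H0.


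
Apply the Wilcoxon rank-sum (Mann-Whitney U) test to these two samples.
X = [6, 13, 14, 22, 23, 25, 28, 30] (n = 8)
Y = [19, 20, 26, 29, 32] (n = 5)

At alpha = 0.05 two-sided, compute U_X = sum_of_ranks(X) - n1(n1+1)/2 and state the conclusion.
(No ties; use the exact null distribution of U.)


Step 1: Combine and sort all 13 observations; assign midranks.
sorted (value, group): (6,X), (13,X), (14,X), (19,Y), (20,Y), (22,X), (23,X), (25,X), (26,Y), (28,X), (29,Y), (30,X), (32,Y)
ranks: 6->1, 13->2, 14->3, 19->4, 20->5, 22->6, 23->7, 25->8, 26->9, 28->10, 29->11, 30->12, 32->13
Step 2: Rank sum for X: R1 = 1 + 2 + 3 + 6 + 7 + 8 + 10 + 12 = 49.
Step 3: U_X = R1 - n1(n1+1)/2 = 49 - 8*9/2 = 49 - 36 = 13.
       U_Y = n1*n2 - U_X = 40 - 13 = 27.
Step 4: No ties, so the exact null distribution of U (based on enumerating the C(13,8) = 1287 equally likely rank assignments) gives the two-sided p-value.
Step 5: p-value = 0.354312; compare to alpha = 0.05. fail to reject H0.

U_X = 13, p = 0.354312, fail to reject H0 at alpha = 0.05.
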